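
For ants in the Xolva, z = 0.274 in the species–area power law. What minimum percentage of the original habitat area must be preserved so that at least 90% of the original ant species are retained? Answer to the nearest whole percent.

Need (A_new/A_old)^0.274 = 0.9, so A_new/A_old = 0.9^(1/0.274) = 0.9^3.65
ln(A_new/A_old) = ln 0.9 / 0.274 = -0.1054 / 0.274 = -0.3845
A_new/A_old = e^-0.3845 ≈ 0.6808

68%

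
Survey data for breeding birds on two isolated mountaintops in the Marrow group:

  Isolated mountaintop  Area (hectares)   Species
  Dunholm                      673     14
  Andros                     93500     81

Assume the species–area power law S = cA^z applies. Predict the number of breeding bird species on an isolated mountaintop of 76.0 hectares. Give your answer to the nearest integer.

z = ln(81/14) / ln(93500/673) = 1.7554 / 4.9340 = 0.3558
c = 14 / 673^0.3558 = 14 / 10.14 = 1.38
S₃ = 1.38 × 76^0.3558 = 1.38 × 4.668 ≈ 6.444

6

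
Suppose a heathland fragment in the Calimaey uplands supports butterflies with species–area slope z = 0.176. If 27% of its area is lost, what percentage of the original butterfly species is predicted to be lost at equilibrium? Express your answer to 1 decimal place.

5.4%

S_new/S_old = (A_new/A_old)^z = 0.73^0.176
= exp(0.176 × ln 0.73) = exp(0.176 × -0.3147) = exp(-0.0554) ≈ 0.9461
Fraction lost = 1 − 0.9461 = 0.05388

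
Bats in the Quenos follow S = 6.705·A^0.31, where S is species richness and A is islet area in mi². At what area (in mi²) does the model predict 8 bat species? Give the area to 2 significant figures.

1.8 mi²

8 = 6.705 × A^0.31  ⇒  A^0.31 = 8/6.705 = 1.193
ln A = ln(1.193) / 0.31 = 0.1766 / 0.31 = 0.5696
A = e^0.5696 ≈ 1.768 mi²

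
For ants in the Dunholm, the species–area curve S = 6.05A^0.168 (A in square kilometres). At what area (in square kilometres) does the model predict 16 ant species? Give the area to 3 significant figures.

327 square kilometres

16 = 6.05 × A^0.168  ⇒  A^0.168 = 16/6.05 = 2.645
ln A = ln(2.645) / 0.168 = 0.9725 / 0.168 = 5.7889
A = e^5.7889 ≈ 326.6 square kilometres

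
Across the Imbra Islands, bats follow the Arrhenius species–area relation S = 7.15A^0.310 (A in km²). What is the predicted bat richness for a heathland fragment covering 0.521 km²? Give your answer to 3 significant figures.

5.84

S = 7.15 × 0.521^0.31
ln S = ln 7.15 + 0.31 × ln 0.521 = 1.9671 + 0.31 × -0.6520 = 1.7650
S = e^1.7650 ≈ 5.842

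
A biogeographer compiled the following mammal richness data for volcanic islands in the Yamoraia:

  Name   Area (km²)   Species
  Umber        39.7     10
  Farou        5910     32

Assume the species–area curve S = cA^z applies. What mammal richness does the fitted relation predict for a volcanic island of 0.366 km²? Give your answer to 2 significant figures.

3.4

z = ln(32/10) / ln(5910/39.7) = 1.1632 / 5.0030 = 0.2325
c = 10 / 39.7^0.2325 = 10 / 2.353 = 4.249
S₃ = 4.249 × 0.366^0.2325 = 4.249 × 0.7916 ≈ 3.364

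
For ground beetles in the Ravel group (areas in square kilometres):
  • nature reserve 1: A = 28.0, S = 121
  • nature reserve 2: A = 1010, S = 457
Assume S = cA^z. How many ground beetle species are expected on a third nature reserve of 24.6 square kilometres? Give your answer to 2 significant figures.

z = ln(457/121) / ln(1010/28) = 1.3289 / 3.5855 = 0.3706
c = 121 / 28^0.3706 = 121 / 3.438 = 35.19
S₃ = 35.19 × 24.6^0.3706 = 35.19 × 3.277 ≈ 115.3

120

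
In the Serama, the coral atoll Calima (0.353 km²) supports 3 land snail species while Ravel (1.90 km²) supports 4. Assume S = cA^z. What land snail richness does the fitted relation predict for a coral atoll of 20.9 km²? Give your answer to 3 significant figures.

z = ln(4/3) / ln(1.9/0.353) = 0.2877 / 1.6831 = 0.1709
c = 3 / 0.353^0.1709 = 3 / 0.837 = 3.584
S₃ = 3.584 × 20.9^0.1709 = 3.584 × 1.681 ≈ 6.026

6.03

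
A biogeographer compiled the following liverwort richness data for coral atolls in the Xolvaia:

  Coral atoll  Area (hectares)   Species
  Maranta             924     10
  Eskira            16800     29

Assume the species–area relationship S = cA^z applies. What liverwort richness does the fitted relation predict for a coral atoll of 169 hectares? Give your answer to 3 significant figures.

z = ln(29/10) / ln(16800/924) = 1.0647 / 2.9004 = 0.3671
c = 10 / 924^0.3671 = 10 / 12.26 = 0.8153
S₃ = 0.8153 × 169^0.3671 = 0.8153 × 6.574 ≈ 5.36

5.36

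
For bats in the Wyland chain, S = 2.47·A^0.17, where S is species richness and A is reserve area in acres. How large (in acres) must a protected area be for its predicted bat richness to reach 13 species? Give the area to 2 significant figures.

13 = 2.47 × A^0.17  ⇒  A^0.17 = 13/2.47 = 5.263
ln A = ln(5.263) / 0.17 = 1.6607 / 0.17 = 9.7690
A = e^9.7690 ≈ 17483 acres

17000 acres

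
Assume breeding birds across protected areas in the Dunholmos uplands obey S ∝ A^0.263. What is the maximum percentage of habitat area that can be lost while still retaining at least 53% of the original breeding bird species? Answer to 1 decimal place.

91.1%

Need (A_new/A_old)^0.263 = 0.53, so A_new/A_old = 0.53^(1/0.263) = 0.53^3.802
ln(A_new/A_old) = ln 0.53 / 0.263 = -0.6349 / 0.263 = -2.4140
A_new/A_old = e^-2.4140 ≈ 0.08946
Fraction that can be lost = 1 − 0.08946 = 0.9105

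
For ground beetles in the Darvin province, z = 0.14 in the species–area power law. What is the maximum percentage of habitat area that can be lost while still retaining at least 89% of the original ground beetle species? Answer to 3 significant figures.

56.5%

Need (A_new/A_old)^0.14 = 0.89, so A_new/A_old = 0.89^(1/0.14) = 0.89^7.143
ln(A_new/A_old) = ln 0.89 / 0.14 = -0.1165 / 0.14 = -0.8324
A_new/A_old = e^-0.8324 ≈ 0.435
Fraction that can be lost = 1 − 0.435 = 0.565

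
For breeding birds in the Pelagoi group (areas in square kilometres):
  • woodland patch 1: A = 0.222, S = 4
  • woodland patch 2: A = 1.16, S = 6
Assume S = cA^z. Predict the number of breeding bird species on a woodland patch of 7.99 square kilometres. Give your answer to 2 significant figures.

z = ln(6/4) / ln(1.16/0.222) = 0.4055 / 1.6535 = 0.2452
c = 4 / 0.222^0.2452 = 4 / 0.6914 = 5.786
S₃ = 5.786 × 7.99^0.2452 = 5.786 × 1.665 ≈ 9.631

9.6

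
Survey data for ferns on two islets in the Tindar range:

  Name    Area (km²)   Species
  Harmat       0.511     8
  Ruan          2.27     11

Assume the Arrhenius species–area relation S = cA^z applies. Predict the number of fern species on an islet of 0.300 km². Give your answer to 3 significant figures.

7.14

z = ln(11/8) / ln(2.27/0.511) = 0.3185 / 1.4912 = 0.2136
c = 8 / 0.511^0.2136 = 8 / 0.8664 = 9.233
S₃ = 9.233 × 0.3^0.2136 = 9.233 × 0.7733 ≈ 7.14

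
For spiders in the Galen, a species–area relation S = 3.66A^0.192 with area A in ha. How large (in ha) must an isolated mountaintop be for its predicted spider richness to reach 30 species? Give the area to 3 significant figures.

30 = 3.66 × A^0.192  ⇒  A^0.192 = 30/3.66 = 8.197
ln A = ln(8.197) / 0.192 = 2.1037 / 0.192 = 10.9569
A = e^10.9569 ≈ 57351 ha

57400 ha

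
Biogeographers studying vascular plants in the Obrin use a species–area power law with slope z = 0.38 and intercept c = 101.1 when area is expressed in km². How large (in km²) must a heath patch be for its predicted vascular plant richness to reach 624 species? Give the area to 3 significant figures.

120 km²

624 = 101.1 × A^0.38  ⇒  A^0.38 = 624/101.1 = 6.172
ln A = ln(6.172) / 0.38 = 1.8200 / 0.38 = 4.7896
A = e^4.7896 ≈ 120.3 km²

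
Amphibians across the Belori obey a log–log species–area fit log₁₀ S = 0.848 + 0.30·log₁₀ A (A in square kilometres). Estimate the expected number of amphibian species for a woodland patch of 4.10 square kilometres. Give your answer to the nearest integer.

11 species

S = 7.047 × 4.1^0.3
ln S = ln 7.047 + 0.3 × ln 4.1 = 1.9526 + 0.3 × 1.4110 = 2.3759
S = e^2.3759 ≈ 10.76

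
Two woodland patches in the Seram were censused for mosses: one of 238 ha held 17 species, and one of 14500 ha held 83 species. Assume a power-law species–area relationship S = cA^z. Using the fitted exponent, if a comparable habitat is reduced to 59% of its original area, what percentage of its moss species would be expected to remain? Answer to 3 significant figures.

81.6%

z = ln(83/17) / ln(14500/238) = 1.5856 / 4.1096 = 0.3858
S_new/S_old = (A_new/A_old)^z = 0.59^0.3858 = exp(0.3858 × -0.5276) = 0.8158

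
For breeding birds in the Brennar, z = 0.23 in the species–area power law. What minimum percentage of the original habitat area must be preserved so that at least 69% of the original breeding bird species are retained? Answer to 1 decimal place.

Need (A_new/A_old)^0.23 = 0.69, so A_new/A_old = 0.69^(1/0.23) = 0.69^4.348
ln(A_new/A_old) = ln 0.69 / 0.23 = -0.3711 / 0.23 = -1.6133
A_new/A_old = e^-1.6133 ≈ 0.1992

19.9%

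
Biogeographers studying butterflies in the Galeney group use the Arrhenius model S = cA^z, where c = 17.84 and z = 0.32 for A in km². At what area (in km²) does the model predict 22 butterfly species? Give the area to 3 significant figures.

22 = 17.84 × A^0.32  ⇒  A^0.32 = 22/17.84 = 1.233
ln A = ln(1.233) / 0.32 = 0.2096 / 0.32 = 0.6550
A = e^0.6550 ≈ 1.925 km²

1.93 km²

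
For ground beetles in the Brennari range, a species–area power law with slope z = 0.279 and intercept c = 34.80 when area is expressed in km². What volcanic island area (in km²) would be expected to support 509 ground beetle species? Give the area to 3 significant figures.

15000 km²

509 = 34.8 × A^0.279  ⇒  A^0.279 = 509/34.8 = 14.63
ln A = ln(14.63) / 0.279 = 2.6828 / 0.279 = 9.6159
A = e^9.6159 ≈ 15001 km²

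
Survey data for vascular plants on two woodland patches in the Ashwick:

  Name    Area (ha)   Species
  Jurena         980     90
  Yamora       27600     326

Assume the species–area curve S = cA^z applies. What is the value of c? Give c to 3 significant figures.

z = ln(S₂/S₁) / ln(A₂/A₁) = ln(326/90) / ln(27600/980) = 1.2871 / 3.3380 = 0.3856
c = S₁ / A₁^z = 90 / 980^0.3856 = 90 / 14.24 = 6.322

6.32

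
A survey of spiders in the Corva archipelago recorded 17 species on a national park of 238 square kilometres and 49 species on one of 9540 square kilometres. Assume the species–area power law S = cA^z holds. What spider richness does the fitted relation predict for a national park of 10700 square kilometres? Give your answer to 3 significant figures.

50.6

z = ln(49/17) / ln(9540/238) = 1.0586 / 3.6910 = 0.2868
c = 17 / 238^0.2868 = 17 / 4.804 = 3.539
S₃ = 3.539 × 10700^0.2868 = 3.539 × 14.31 ≈ 50.64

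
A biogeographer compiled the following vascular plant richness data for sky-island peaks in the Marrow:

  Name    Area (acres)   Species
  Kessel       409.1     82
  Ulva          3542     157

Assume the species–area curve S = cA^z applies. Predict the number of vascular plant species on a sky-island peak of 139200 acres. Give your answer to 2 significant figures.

470

z = ln(157/82) / ln(3542/409.1) = 0.6495 / 2.1585 = 0.3009
c = 82 / 409.1^0.3009 = 82 / 6.109 = 13.42
S₃ = 13.42 × 139200^0.3009 = 13.42 × 35.3 ≈ 473.9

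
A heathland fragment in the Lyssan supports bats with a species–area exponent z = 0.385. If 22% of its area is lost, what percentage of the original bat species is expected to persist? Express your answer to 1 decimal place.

S_new/S_old = (A_new/A_old)^z = 0.78^0.385
= exp(0.385 × ln 0.78) = exp(0.385 × -0.2485) = exp(-0.0957) ≈ 0.9088

90.9%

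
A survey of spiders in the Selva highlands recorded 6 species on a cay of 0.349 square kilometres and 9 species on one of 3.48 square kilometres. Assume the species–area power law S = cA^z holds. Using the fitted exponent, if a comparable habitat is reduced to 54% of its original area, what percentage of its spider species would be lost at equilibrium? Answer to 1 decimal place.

10.3%

z = ln(9/6) / ln(3.48/0.349) = 0.4055 / 2.2997 = 0.1763
S_new/S_old = (A_new/A_old)^z = 0.54^0.1763 = exp(0.1763 × -0.6162) = 0.8971
Fraction lost = 1 − 0.8971 = 0.1029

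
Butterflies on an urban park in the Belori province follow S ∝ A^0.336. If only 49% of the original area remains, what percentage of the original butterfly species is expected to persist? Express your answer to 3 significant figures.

78.7%

S_new/S_old = (A_new/A_old)^z = 0.49^0.336
= exp(0.336 × ln 0.49) = exp(0.336 × -0.7133) = exp(-0.2397) ≈ 0.7869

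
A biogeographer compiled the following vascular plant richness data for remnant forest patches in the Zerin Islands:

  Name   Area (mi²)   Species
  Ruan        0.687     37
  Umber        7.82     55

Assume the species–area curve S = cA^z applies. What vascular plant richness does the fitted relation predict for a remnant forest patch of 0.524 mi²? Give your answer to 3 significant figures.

35.4

z = ln(55/37) / ln(7.82/0.687) = 0.3964 / 2.4321 = 0.1630
c = 37 / 0.687^0.1630 = 37 / 0.9406 = 39.33
S₃ = 39.33 × 0.524^0.1630 = 39.33 × 0.9 ≈ 35.4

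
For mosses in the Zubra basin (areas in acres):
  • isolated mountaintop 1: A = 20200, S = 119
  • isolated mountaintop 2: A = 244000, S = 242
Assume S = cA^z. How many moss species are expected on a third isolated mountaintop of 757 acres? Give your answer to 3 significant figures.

46.7

z = ln(242/119) / ln(244000/20200) = 0.7098 / 2.4915 = 0.2849
c = 119 / 20200^0.2849 = 119 / 16.85 = 7.063
S₃ = 7.063 × 757^0.2849 = 7.063 × 6.611 ≈ 46.69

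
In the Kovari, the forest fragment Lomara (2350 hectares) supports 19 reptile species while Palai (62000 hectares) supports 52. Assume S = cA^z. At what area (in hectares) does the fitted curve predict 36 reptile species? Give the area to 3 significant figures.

18800 hectares

z = ln(52/19) / ln(62000/2350) = 1.0068 / 3.2727 = 0.3076
c = 19 / 2350^0.3076 = 19 / 10.89 = 1.745
A = (36/1.745)^(1/0.3076) ⇒ ln A = ln(20.64)/0.3076 = 9.8396
A = e^9.8396 ≈ 18762 hectares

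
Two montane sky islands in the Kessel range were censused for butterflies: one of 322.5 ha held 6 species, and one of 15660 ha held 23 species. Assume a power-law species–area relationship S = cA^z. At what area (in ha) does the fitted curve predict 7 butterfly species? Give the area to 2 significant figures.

z = ln(23/6) / ln(15660/322.5) = 1.3437 / 3.8828 = 0.3461
c = 6 / 322.5^0.3461 = 6 / 7.381 = 0.8128
A = (7/0.8128)^(1/0.3461) ⇒ ln A = ln(8.612)/0.3461 = 6.2215
A = e^6.2215 ≈ 503.5 ha

500 ha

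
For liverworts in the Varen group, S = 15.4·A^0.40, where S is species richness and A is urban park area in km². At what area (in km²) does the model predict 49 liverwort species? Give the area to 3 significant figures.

49 = 15.4 × A^0.4  ⇒  A^0.4 = 49/15.4 = 3.182
ln A = ln(3.182) / 0.4 = 1.1575 / 0.4 = 2.8936
A = e^2.8936 ≈ 18.06 km²

18.1 km²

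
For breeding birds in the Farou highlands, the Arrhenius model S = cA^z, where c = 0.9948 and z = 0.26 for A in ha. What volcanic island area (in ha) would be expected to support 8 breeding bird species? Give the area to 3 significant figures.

3030 ha

8 = 0.9948 × A^0.26  ⇒  A^0.26 = 8/0.9948 = 8.042
ln A = ln(8.042) / 0.26 = 2.0847 / 0.26 = 8.0179
A = e^8.0179 ≈ 3035 ha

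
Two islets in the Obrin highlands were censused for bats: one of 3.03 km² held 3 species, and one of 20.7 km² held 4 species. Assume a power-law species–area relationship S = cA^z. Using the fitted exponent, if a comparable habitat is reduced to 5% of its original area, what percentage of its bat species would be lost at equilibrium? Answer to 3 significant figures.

36.1%

z = ln(4/3) / ln(20.7/3.03) = 0.2877 / 1.9216 = 0.1497
S_new/S_old = (A_new/A_old)^z = 0.05^0.1497 = exp(0.1497 × -2.9957) = 0.6386
Fraction lost = 1 − 0.6386 = 0.3614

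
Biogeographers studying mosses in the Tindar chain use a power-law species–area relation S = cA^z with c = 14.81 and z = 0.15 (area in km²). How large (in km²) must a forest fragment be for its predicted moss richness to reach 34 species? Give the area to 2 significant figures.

34 = 14.81 × A^0.15  ⇒  A^0.15 = 34/14.81 = 2.296
ln A = ln(2.296) / 0.15 = 0.8311 / 0.15 = 5.5404
A = e^5.5404 ≈ 254.8 km²

250 km²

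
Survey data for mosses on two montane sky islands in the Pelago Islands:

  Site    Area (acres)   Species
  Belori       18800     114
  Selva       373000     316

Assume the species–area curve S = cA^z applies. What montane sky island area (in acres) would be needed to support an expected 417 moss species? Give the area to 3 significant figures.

841000 acres

z = ln(316/114) / ln(373000/18800) = 1.0195 / 2.9877 = 0.3412
c = 114 / 18800^0.3412 = 114 / 28.74 = 3.966
A = (417/3.966)^(1/0.3412) ⇒ ln A = ln(105.1)/0.3412 = 13.6421
A = e^13.6421 ≈ 840772 acres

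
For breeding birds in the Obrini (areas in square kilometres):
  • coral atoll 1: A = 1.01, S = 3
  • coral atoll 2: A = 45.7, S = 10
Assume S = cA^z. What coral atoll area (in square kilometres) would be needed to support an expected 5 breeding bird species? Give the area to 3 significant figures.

z = ln(10/3) / ln(45.7/1.01) = 1.2040 / 3.8121 = 0.3158
c = 3 / 1.01^0.3158 = 3 / 1.003 = 2.991
A = (5/2.991)^(1/0.3158) ⇒ ln A = ln(1.672)/0.3158 = 1.6274
A = e^1.6274 ≈ 5.091 square kilometres

5.09 square kilometres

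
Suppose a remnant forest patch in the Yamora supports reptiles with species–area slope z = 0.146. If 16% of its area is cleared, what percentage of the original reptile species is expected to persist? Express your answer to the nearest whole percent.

97%

S_new/S_old = (A_new/A_old)^z = 0.84^0.146
= exp(0.146 × ln 0.84) = exp(0.146 × -0.1744) = exp(-0.0255) ≈ 0.9749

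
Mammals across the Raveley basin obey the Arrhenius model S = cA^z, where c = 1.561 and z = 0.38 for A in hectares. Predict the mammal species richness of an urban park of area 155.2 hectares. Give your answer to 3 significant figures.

10.6

S = 1.561 × 155.2^0.38
ln S = ln 1.561 + 0.38 × ln 155.2 = 0.4453 + 0.38 × 5.0447 = 2.3623
S = e^2.3623 ≈ 10.62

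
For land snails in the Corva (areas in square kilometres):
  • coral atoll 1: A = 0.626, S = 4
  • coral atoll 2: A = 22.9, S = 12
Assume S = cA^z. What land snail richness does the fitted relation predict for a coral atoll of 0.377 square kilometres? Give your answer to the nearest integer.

3

z = ln(12/4) / ln(22.9/0.626) = 1.0986 / 3.5995 = 0.3052
c = 4 / 0.626^0.3052 = 4 / 0.8668 = 4.615
S₃ = 4.615 × 0.377^0.3052 = 4.615 × 0.7425 ≈ 3.426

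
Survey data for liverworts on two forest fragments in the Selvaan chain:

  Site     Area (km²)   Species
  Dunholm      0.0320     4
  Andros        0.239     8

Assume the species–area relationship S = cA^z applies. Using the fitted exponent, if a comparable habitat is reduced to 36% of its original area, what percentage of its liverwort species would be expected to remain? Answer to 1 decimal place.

z = ln(8/4) / ln(0.239/0.032) = 0.6931 / 2.0107 = 0.3447
S_new/S_old = (A_new/A_old)^z = 0.36^0.3447 = exp(0.3447 × -1.0217) = 0.7031

70.3%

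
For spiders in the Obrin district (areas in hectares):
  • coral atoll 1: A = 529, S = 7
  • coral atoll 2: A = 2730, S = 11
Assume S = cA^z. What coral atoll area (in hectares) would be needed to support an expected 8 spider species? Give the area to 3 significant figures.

859 hectares

z = ln(11/7) / ln(2730/529) = 0.4520 / 1.6411 = 0.2754
c = 7 / 529^0.2754 = 7 / 5.625 = 1.245
A = (8/1.245)^(1/0.2754) ⇒ ln A = ln(6.428)/0.2754 = 6.7558
A = e^6.7558 ≈ 859 hectares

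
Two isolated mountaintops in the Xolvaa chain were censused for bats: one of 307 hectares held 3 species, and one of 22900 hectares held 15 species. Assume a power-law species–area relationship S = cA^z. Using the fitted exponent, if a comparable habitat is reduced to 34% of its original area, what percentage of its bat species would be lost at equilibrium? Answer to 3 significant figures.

33.1%

z = ln(15/3) / ln(22900/307) = 1.6094 / 4.3120 = 0.3732
S_new/S_old = (A_new/A_old)^z = 0.34^0.3732 = exp(0.3732 × -1.0788) = 0.6685
Fraction lost = 1 − 0.6685 = 0.3315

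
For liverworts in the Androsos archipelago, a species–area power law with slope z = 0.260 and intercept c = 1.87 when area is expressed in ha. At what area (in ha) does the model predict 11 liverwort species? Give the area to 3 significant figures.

11 = 1.87 × A^0.26  ⇒  A^0.26 = 11/1.87 = 5.882
ln A = ln(5.882) / 0.26 = 1.7720 / 0.26 = 6.8152
A = e^6.8152 ≈ 911.6 ha

912 ha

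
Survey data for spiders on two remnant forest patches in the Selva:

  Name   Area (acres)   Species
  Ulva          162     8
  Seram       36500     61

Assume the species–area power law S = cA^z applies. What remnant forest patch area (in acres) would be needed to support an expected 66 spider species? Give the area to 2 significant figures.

45000 acres

z = ln(61/8) / ln(36500/162) = 2.0314 / 5.4175 = 0.3750
c = 8 / 162^0.3750 = 8 / 6.738 = 1.187
A = (66/1.187)^(1/0.3750) ⇒ ln A = ln(55.59)/0.3750 = 10.7152
A = e^10.7152 ≈ 45034 acres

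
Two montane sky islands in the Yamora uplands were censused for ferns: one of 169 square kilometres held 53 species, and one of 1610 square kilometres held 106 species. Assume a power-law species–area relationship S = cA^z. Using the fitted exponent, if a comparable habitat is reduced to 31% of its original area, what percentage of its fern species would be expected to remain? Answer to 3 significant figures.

z = ln(106/53) / ln(1610/169) = 0.6931 / 2.2541 = 0.3075
S_new/S_old = (A_new/A_old)^z = 0.31^0.3075 = exp(0.3075 × -1.1712) = 0.6976

69.8%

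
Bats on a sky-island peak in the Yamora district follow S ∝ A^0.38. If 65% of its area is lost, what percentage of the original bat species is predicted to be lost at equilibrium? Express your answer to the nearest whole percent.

S_new/S_old = (A_new/A_old)^z = 0.35^0.38
= exp(0.38 × ln 0.35) = exp(0.38 × -1.0498) = exp(-0.3989) ≈ 0.671
Fraction lost = 1 − 0.671 = 0.329

33%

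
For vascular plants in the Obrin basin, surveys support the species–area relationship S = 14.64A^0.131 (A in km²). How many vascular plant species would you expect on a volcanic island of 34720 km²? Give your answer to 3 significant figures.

S = 14.64 × 34720^0.131
ln S = ln 14.64 + 0.131 × ln 34720 = 2.6838 + 0.131 × 10.4551 = 4.0534
S = e^4.0534 ≈ 57.59

57.6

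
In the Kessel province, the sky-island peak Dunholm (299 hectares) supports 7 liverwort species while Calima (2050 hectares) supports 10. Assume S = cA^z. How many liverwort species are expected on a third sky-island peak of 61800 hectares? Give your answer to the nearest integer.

19

z = ln(10/7) / ln(2050/299) = 0.3567 / 1.9252 = 0.1853
c = 7 / 299^0.1853 = 7 / 2.875 = 2.435
S₃ = 2.435 × 61800^0.1853 = 2.435 × 7.72 ≈ 18.8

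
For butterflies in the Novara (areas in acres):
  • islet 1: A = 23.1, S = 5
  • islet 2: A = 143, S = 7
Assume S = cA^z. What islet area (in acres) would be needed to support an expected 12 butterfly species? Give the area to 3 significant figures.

2650 acres

z = ln(7/5) / ln(143/23.1) = 0.3365 / 1.8230 = 0.1846
c = 5 / 23.1^0.1846 = 5 / 1.785 = 2.801
A = (12/2.801)^(1/0.1846) ⇒ ln A = ln(4.284)/0.1846 = 7.8831
A = e^7.8831 ≈ 2652 acres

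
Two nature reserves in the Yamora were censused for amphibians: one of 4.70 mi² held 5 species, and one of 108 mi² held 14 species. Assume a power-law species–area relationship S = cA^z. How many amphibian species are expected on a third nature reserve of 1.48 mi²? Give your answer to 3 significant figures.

3.42

z = ln(14/5) / ln(108/4.7) = 1.0296 / 3.1346 = 0.3285
c = 5 / 4.7^0.3285 = 5 / 1.663 = 3.007
S₃ = 3.007 × 1.48^0.3285 = 3.007 × 1.137 ≈ 3.421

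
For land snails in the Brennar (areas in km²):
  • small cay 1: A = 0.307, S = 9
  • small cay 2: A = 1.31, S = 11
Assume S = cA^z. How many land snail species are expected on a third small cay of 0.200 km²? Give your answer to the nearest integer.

z = ln(11/9) / ln(1.31/0.307) = 0.2007 / 1.4509 = 0.1383
c = 9 / 0.307^0.1383 = 9 / 0.8493 = 10.6
S₃ = 10.6 × 0.2^0.1383 = 10.6 × 0.8004 ≈ 8.482

8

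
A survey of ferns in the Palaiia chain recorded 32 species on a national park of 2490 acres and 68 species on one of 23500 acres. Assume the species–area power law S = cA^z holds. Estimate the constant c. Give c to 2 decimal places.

2.32

z = ln(S₂/S₁) / ln(A₂/A₁) = ln(68/32) / ln(23500/2490) = 0.7538 / 2.2447 = 0.3358
c = S₁ / A₁^z = 32 / 2490^0.3358 = 32 / 13.82 = 2.316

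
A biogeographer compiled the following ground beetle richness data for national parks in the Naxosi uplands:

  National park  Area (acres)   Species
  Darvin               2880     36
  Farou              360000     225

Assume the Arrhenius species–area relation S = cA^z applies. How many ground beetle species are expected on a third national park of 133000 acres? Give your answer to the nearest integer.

154

z = ln(225/36) / ln(360000/2880) = 1.8326 / 4.8283 = 0.3795
c = 36 / 2880^0.3795 = 36 / 20.56 = 1.751
S₃ = 1.751 × 133000^0.3795 = 1.751 × 88.05 ≈ 154.2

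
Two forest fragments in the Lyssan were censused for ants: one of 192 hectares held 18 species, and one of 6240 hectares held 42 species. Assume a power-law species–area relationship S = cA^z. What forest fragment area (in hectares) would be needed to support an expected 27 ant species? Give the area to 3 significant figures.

1020 hectares

z = ln(42/18) / ln(6240/192) = 0.8473 / 3.4812 = 0.2434
c = 18 / 192^0.2434 = 18 / 3.595 = 5.007
A = (27/5.007)^(1/0.2434) ⇒ ln A = ln(5.393)/0.2434 = 6.9234
A = e^6.9234 ≈ 1016 hectares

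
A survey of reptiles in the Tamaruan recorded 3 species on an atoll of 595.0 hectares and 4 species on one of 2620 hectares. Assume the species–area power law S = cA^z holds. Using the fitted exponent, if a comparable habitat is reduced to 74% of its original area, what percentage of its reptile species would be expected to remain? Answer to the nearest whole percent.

94%

z = ln(4/3) / ln(2620/595) = 0.2877 / 1.4824 = 0.1941
S_new/S_old = (A_new/A_old)^z = 0.74^0.1941 = exp(0.1941 × -0.3011) = 0.9432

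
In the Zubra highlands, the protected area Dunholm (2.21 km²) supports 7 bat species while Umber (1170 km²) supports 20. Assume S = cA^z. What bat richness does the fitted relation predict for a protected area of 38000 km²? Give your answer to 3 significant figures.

35.8

z = ln(20/7) / ln(1170/2.21) = 1.0498 / 6.2718 = 0.1674
c = 7 / 2.21^0.1674 = 7 / 1.142 = 6.13
S₃ = 6.13 × 38000^0.1674 = 6.13 × 5.843 ≈ 35.81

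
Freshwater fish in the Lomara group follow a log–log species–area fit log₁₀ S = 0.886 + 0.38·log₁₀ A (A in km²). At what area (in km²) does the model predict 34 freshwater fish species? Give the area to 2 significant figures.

50 km²

34 = 7.691 × A^0.38  ⇒  A^0.38 = 34/7.691 = 4.421
ln A = ln(4.421) / 0.38 = 1.4863 / 0.38 = 3.9112
A = e^3.9112 ≈ 49.96 km²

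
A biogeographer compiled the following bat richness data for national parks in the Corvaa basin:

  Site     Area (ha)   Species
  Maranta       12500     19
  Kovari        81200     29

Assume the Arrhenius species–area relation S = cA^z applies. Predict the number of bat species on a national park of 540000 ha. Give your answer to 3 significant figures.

z = ln(29/19) / ln(81200/12500) = 0.4229 / 1.8712 = 0.2260
c = 19 / 12500^0.2260 = 19 / 8.43 = 2.254
S₃ = 2.254 × 540000^0.2260 = 2.254 × 19.74 ≈ 44.5

44.5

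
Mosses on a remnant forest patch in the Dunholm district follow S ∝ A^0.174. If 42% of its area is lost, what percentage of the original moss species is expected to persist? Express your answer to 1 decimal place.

S_new/S_old = (A_new/A_old)^z = 0.58^0.174
= exp(0.174 × ln 0.58) = exp(0.174 × -0.5447) = exp(-0.0948) ≈ 0.9096

91.0%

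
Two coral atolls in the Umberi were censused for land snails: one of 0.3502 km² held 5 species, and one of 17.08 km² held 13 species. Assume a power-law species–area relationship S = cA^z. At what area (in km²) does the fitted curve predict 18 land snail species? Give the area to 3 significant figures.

z = ln(13/5) / ln(17.08/0.3502) = 0.9555 / 3.8872 = 0.2458
c = 5 / 0.3502^0.2458 = 5 / 0.7727 = 6.471
A = (18/6.471)^(1/0.2458) ⇒ ln A = ln(2.782)/0.2458 = 4.1618
A = e^4.1618 ≈ 64.19 km²

64.2 km²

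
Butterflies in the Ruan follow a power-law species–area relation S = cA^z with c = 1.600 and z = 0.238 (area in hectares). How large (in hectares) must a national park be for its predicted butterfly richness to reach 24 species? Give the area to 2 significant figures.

87000 hectares

24 = 1.6 × A^0.238  ⇒  A^0.238 = 24/1.6 = 15
ln A = ln(15) / 0.238 = 2.7081 / 0.238 = 11.3784
A = e^11.3784 ≈ 87410 hectares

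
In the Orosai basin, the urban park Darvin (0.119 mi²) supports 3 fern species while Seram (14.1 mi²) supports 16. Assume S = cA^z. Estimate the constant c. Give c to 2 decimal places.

z = ln(S₂/S₁) / ln(A₂/A₁) = ln(16/3) / ln(14.1/0.119) = 1.6740 / 4.7748 = 0.3506
c = S₁ / A₁^z = 3 / 0.119^0.3506 = 3 / 0.4741 = 6.327

6.33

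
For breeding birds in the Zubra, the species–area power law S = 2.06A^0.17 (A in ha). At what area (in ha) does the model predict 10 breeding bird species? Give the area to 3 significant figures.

10900 ha

10 = 2.06 × A^0.17  ⇒  A^0.17 = 10/2.06 = 4.854
ln A = ln(4.854) / 0.17 = 1.5799 / 0.17 = 9.2934
A = e^9.2934 ≈ 10866 ha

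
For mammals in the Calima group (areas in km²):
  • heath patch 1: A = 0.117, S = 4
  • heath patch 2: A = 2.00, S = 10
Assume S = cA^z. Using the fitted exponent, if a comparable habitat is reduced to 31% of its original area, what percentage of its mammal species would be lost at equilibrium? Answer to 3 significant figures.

z = ln(10/4) / ln(2/0.117) = 0.9163 / 2.8387 = 0.3228
S_new/S_old = (A_new/A_old)^z = 0.31^0.3228 = exp(0.3228 × -1.1712) = 0.6852
Fraction lost = 1 − 0.6852 = 0.3148

31.5%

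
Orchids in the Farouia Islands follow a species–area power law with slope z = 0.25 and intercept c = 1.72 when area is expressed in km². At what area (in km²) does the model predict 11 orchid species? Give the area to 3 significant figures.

11 = 1.72 × A^0.25  ⇒  A^0.25 = 11/1.72 = 6.395
ln A = ln(6.395) / 0.25 = 1.8556 / 0.25 = 7.4223
A = e^7.4223 ≈ 1673 km²

1670 km²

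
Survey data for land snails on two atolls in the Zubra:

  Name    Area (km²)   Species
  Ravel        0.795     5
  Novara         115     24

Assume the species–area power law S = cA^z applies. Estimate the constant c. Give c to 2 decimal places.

5.38

z = ln(S₂/S₁) / ln(A₂/A₁) = ln(24/5) / ln(115/0.795) = 1.5686 / 4.9743 = 0.3153
c = S₁ / A₁^z = 5 / 0.795^0.3153 = 5 / 0.9302 = 5.375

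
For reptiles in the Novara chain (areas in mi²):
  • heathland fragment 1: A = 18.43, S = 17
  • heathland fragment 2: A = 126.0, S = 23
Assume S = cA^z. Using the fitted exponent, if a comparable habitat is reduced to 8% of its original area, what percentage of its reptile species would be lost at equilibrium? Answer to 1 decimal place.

z = ln(23/17) / ln(126/18.43) = 0.3023 / 1.9223 = 0.1572
S_new/S_old = (A_new/A_old)^z = 0.08^0.1572 = exp(0.1572 × -2.5257) = 0.6722
Fraction lost = 1 − 0.6722 = 0.3278

32.8%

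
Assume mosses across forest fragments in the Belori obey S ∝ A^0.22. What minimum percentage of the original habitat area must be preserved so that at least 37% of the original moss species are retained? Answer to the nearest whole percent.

Need (A_new/A_old)^0.22 = 0.37, so A_new/A_old = 0.37^(1/0.22) = 0.37^4.545
ln(A_new/A_old) = ln 0.37 / 0.22 = -0.9943 / 0.22 = -4.5193
A_new/A_old = e^-4.5193 ≈ 0.0109

1%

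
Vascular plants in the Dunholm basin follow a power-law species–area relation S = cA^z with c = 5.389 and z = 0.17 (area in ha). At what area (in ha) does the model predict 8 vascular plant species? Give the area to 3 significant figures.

8 = 5.389 × A^0.17  ⇒  A^0.17 = 8/5.389 = 1.485
ln A = ln(1.485) / 0.17 = 0.3951 / 0.17 = 2.3240
A = e^2.3240 ≈ 10.22 ha

10.2 ha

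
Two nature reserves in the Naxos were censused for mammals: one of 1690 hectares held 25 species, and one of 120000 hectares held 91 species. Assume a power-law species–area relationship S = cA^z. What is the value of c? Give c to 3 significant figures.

2.63

z = ln(S₂/S₁) / ln(A₂/A₁) = ln(91/25) / ln(120000/1690) = 1.2920 / 4.2628 = 0.3031
c = S₁ / A₁^z = 25 / 1690^0.3031 = 25 / 9.513 = 2.628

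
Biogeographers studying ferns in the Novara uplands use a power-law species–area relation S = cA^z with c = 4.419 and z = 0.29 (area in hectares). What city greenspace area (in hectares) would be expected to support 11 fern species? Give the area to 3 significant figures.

11 = 4.419 × A^0.29  ⇒  A^0.29 = 11/4.419 = 2.489
ln A = ln(2.489) / 0.29 = 0.9120 / 0.29 = 3.1448
A = e^3.1448 ≈ 23.21 hectares

23.2 hectares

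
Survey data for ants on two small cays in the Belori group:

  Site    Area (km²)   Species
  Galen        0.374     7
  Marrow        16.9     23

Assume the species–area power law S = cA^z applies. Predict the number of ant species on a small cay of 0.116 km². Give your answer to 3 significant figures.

4.86

z = ln(23/7) / ln(16.9/0.374) = 1.1896 / 3.8108 = 0.3122
c = 7 / 0.374^0.3122 = 7 / 0.7356 = 9.515
S₃ = 9.515 × 0.116^0.3122 = 9.515 × 0.5105 ≈ 4.857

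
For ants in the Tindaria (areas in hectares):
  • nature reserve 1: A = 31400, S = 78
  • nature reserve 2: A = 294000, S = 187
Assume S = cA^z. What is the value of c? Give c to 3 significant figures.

z = ln(S₂/S₁) / ln(A₂/A₁) = ln(187/78) / ln(294000/31400) = 0.8744 / 2.2368 = 0.3909
c = S₁ / A₁^z = 78 / 31400^0.3909 = 78 / 57.27 = 1.362

1.36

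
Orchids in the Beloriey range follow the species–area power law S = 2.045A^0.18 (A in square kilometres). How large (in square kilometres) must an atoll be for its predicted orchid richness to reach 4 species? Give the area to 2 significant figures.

4 = 2.045 × A^0.18  ⇒  A^0.18 = 4/2.045 = 1.956
ln A = ln(1.956) / 0.18 = 0.6709 / 0.18 = 3.7272
A = e^3.7272 ≈ 41.56 square kilometres

42 square kilometres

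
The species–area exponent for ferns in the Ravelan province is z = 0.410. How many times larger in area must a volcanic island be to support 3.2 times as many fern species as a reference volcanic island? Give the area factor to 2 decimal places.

17.06

(A₂/A₁)^0.41 = 3.2, so A₂/A₁ = 3.2^(1/0.41) = 3.2^2.439
ln(A₂/A₁) = ln 3.2 / 0.41 = 1.1632 / 0.41 = 2.8370
A₂/A₁ = e^2.8370 ≈ 17.06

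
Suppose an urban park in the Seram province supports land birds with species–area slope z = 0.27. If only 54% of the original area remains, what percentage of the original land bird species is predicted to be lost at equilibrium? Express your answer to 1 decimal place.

S_new/S_old = (A_new/A_old)^z = 0.54^0.27
= exp(0.27 × ln 0.54) = exp(0.27 × -0.6162) = exp(-0.1664) ≈ 0.8467
Fraction lost = 1 − 0.8467 = 0.1533

15.3%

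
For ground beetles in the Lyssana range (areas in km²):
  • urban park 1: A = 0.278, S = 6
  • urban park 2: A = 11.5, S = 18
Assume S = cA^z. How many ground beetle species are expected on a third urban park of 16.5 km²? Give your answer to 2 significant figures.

z = ln(18/6) / ln(11.5/0.278) = 1.0986 / 3.7225 = 0.2951
c = 6 / 0.278^0.2951 = 6 / 0.6854 = 8.754
S₃ = 8.754 × 16.5^0.2951 = 8.754 × 2.287 ≈ 20.02

20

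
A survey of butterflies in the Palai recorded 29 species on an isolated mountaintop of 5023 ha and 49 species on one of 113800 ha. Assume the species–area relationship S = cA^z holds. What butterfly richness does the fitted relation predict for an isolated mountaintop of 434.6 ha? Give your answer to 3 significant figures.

19.2

z = ln(49/29) / ln(113800/5023) = 0.5245 / 3.1204 = 0.1681
c = 29 / 5023^0.1681 = 29 / 4.189 = 6.923
S₃ = 6.923 × 434.6^0.1681 = 6.923 × 2.776 ≈ 19.22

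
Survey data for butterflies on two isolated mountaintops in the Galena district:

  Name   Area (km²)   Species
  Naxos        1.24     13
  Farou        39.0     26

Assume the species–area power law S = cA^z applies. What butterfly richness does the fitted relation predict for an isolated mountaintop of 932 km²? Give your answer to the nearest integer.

z = ln(26/13) / ln(39/1.24) = 0.6931 / 3.4485 = 0.2010
c = 13 / 1.24^0.2010 = 13 / 1.044 = 12.45
S₃ = 12.45 × 932^0.2010 = 12.45 × 3.952 ≈ 49.21

49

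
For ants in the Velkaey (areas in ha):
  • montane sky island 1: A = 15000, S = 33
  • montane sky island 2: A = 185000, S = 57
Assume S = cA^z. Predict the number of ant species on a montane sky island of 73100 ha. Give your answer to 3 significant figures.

46.6

z = ln(57/33) / ln(185000/15000) = 0.5465 / 2.5123 = 0.2175
c = 33 / 15000^0.2175 = 33 / 8.1 = 4.074
S₃ = 4.074 × 73100^0.2175 = 4.074 × 11.43 ≈ 46.57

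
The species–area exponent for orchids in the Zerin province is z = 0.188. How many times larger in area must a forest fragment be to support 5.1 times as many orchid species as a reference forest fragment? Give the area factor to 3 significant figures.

(A₂/A₁)^0.188 = 5.1, so A₂/A₁ = 5.1^(1/0.188) = 5.1^5.319
ln(A₂/A₁) = ln 5.1 / 0.188 = 1.6292 / 0.188 = 8.6662
A₂/A₁ = e^8.6662 ≈ 5803

5800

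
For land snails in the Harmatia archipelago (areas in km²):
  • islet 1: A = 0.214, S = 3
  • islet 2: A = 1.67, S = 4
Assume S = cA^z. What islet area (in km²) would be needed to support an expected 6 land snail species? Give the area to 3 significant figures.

z = ln(4/3) / ln(1.67/0.214) = 0.2877 / 2.0546 = 0.1400
c = 3 / 0.214^0.1400 = 3 / 0.8058 = 3.723
A = (6/3.723)^(1/0.1400) ⇒ ln A = ln(1.612)/0.1400 = 3.4086
A = e^3.4086 ≈ 30.22 km²

30.2 km²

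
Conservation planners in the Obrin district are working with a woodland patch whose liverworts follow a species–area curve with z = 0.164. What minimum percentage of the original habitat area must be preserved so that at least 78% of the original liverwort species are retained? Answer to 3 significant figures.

Need (A_new/A_old)^0.164 = 0.78, so A_new/A_old = 0.78^(1/0.164) = 0.78^6.098
ln(A_new/A_old) = ln 0.78 / 0.164 = -0.2485 / 0.164 = -1.5150
A_new/A_old = e^-1.5150 ≈ 0.2198

22.0%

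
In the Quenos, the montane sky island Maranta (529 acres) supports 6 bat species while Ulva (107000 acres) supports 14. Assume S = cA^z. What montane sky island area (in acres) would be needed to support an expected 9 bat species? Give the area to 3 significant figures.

z = ln(14/6) / ln(107000/529) = 0.8473 / 5.3096 = 0.1596
c = 6 / 529^0.1596 = 6 / 2.72 = 2.206
A = (9/2.206)^(1/0.1596) ⇒ ln A = ln(4.08)/0.1596 = 8.8118
A = e^8.8118 ≈ 6713 acres

6710 acres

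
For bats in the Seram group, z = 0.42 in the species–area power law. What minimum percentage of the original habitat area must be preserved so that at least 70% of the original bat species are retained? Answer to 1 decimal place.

42.8%

Need (A_new/A_old)^0.42 = 0.7, so A_new/A_old = 0.7^(1/0.42) = 0.7^2.381
ln(A_new/A_old) = ln 0.7 / 0.42 = -0.3567 / 0.42 = -0.8492
A_new/A_old = e^-0.8492 ≈ 0.4277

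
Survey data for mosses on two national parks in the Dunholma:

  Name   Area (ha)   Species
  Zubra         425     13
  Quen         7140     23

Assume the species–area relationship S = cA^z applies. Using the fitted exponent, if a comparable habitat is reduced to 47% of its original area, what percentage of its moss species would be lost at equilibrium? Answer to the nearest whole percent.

14%

z = ln(23/13) / ln(7140/425) = 0.5705 / 2.8214 = 0.2022
S_new/S_old = (A_new/A_old)^z = 0.47^0.2022 = exp(0.2022 × -0.7550) = 0.8584
Fraction lost = 1 − 0.8584 = 0.1416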